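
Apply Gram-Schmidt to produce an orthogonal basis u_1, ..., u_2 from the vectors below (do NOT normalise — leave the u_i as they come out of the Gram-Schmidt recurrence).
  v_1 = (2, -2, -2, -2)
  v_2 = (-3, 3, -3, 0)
Orthogonal basis:
  u_1 = (2, -2, -2, -2)
  u_2 = (-9/4, 9/4, -15/4, -3/4)

Apply the Gram-Schmidt recurrence
  u_1 = v_1
  u_i = v_i − Σ_{j<i} ((v_i · u_j) / (u_j · u_j)) · u_j.

Step by step this gives:
  u_1 = (2, -2, -2, -2)
  u_2 = (-9/4, 9/4, -15/4, -3/4)

Orthogonality check:
  u_2 · u_1 = 0 (should be 0)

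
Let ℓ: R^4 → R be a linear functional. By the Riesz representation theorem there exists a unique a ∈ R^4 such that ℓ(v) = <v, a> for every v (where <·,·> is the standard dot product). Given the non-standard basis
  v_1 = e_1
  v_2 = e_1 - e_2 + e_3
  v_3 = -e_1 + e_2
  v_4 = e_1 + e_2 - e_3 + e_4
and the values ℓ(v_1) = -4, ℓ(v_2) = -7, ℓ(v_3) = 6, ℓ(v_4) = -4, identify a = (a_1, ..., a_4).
a = (-4, 2, -1, -3)

Write a = (a_1, ..., a_4) in the standard basis. For each basis vector v_i, ℓ(v_i) = <v_i, a> is a linear equation in the a_j's. Collect the n equations into a matrix system V a = ℓ, where row i of V is v_i (expressed in the standard basis). Since V is invertible (lower-triangular with 1s on the diagonal, up to permutation), solve by back-substitution:
  V =
[[1, 0, 0, 0],
 [1, -1, 1, 0],
 [-1, 1, 0, 0],
 [1, 1, -1, 1]]
  V a = (-4, -7, 6, -4)
Solving gives a = (-4, 2, -1, -3).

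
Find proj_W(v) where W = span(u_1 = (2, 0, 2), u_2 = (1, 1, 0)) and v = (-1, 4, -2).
proj_W(v) = (0, 3, -3)

Set up U = [u_1 | ... | u_2] ∈ R^(3×2). The projector onto W = col(U) is P = U (U^T U)^(-1) U^T.
Compute U^T U =
  [8, 2]
  [2, 2],
and U^T v = (-6, 3).
Solve U^T U · c = U^T v for the coefficients: c = (-3/2, 3). The projection is proj_W(v) = U c.
Check: (v - proj_W(v)) · u_1 = 0  (should be 0).
Check: (v - proj_W(v)) · u_2 = 0  (should be 0).
Result: proj_W(v) = (0, 3, -3).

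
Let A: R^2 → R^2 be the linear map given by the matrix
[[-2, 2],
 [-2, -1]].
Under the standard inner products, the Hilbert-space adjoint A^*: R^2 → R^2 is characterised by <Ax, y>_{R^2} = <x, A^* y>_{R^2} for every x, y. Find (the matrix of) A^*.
A^* = A^T =
[[-2, -2],
 [2, -1]]

For real matrices with standard dot products, the defining identity <Ax, y> = <x, A^* y> gives (Ax)^T y = x^T (A^*) y, i.e. x^T A^T y = x^T (A^*) y. Since this holds for all x, y, we must have A^* = A^T. Therefore
A^* =
[[-2, -2],
 [2, -1]].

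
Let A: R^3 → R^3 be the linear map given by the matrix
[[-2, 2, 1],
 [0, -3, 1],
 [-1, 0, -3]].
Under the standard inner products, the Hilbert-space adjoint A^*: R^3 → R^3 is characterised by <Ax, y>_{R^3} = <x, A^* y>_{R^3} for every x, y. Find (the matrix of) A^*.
A^* = A^T =
[[-2, 0, -1],
 [2, -3, 0],
 [1, 1, -3]]

For real matrices with standard dot products, the defining identity <Ax, y> = <x, A^* y> gives (Ax)^T y = x^T (A^*) y, i.e. x^T A^T y = x^T (A^*) y. Since this holds for all x, y, we must have A^* = A^T. Therefore
A^* =
[[-2, 0, -1],
 [2, -3, 0],
 [1, 1, -3]].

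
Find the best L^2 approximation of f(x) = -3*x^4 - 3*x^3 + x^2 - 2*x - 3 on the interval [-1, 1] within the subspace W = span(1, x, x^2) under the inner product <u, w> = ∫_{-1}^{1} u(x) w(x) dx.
g(x) = -11*x^2/7 - 19*x/5 - 96/35

The best approximation g ∈ W is the orthogonal projection of f onto W. Writing g = a_0 + a_1 x + a_2 x^2, the coefficients solve the normal equations G · a = b where
  G_{ij} = <φ_i, φ_j> and b_i = <f, φ_i>, with φ_0 = 1, φ_1 = x, φ_2 = x^2.
G =
  [2, 0, 2/3]
  [0, 2/3, 0]
  [2/3, 0, 2/5],
b = (-98/15, -38/15, -86/35).
Solving gives a_0 = -96/35, a_1 = -19/5, a_2 = -11/7, so
  g(x) = -11*x^2/7 - 19*x/5 - 96/35.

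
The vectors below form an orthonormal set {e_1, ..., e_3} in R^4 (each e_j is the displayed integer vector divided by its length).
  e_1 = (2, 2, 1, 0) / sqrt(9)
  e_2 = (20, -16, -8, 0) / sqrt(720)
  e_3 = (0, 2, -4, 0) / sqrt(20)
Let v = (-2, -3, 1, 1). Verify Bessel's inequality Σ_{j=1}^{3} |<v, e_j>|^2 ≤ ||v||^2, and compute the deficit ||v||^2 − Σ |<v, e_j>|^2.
Σ |<v, e_j>|^2 = 14; ||v||^2 = 15; deficit = 1

Write each e_j = u_j / sqrt(<u_j, u_j>) where u_j is the displayed integer vector. Then <v, e_j> = <v, u_j> / sqrt(<u_j, u_j>), so |<v, e_j>|^2 = <v, u_j>^2 / <u_j, u_j>.
Coefficients: <v, e_1> = -9/sqrt(9), <v, e_2> = 0/sqrt(720), <v, e_3> = -10/sqrt(20).
Square and sum: Σ |<v, e_j>|^2 = 14.
Compute ||v||^2 = v·v = 15.
Deficit = 15 − 14 = 1 ≥ 0, confirming Bessel's inequality. (The deficit equals ||v − Σ <v,e_j> e_j||^2, the squared distance from v to span{e_j}.)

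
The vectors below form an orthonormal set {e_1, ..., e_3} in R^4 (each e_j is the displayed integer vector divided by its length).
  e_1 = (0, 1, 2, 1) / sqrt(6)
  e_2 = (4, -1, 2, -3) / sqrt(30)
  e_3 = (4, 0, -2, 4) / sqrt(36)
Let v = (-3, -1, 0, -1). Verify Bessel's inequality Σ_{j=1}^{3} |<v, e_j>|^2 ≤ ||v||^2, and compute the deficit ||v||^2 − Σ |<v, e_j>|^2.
Σ |<v, e_j>|^2 = 446/45; ||v||^2 = 11; deficit = 49/45

Write each e_j = u_j / sqrt(<u_j, u_j>) where u_j is the displayed integer vector. Then <v, e_j> = <v, u_j> / sqrt(<u_j, u_j>), so |<v, e_j>|^2 = <v, u_j>^2 / <u_j, u_j>.
Coefficients: <v, e_1> = -2/sqrt(6), <v, e_2> = -8/sqrt(30), <v, e_3> = -16/sqrt(36).
Square and sum: Σ |<v, e_j>|^2 = 446/45.
Compute ||v||^2 = v·v = 11.
Deficit = 11 − 446/45 = 49/45 ≥ 0, confirming Bessel's inequality. (The deficit equals ||v − Σ <v,e_j> e_j||^2, the squared distance from v to span{e_j}.)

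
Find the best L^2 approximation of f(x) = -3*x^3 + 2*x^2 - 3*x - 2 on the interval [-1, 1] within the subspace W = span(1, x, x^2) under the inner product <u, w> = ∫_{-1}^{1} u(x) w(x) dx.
g(x) = 2*x^2 - 24*x/5 - 2

The best approximation g ∈ W is the orthogonal projection of f onto W. Writing g = a_0 + a_1 x + a_2 x^2, the coefficients solve the normal equations G · a = b where
  G_{ij} = <φ_i, φ_j> and b_i = <f, φ_i>, with φ_0 = 1, φ_1 = x, φ_2 = x^2.
G =
  [2, 0, 2/3]
  [0, 2/3, 0]
  [2/3, 0, 2/5],
b = (-8/3, -16/5, -8/15).
Solving gives a_0 = -2, a_1 = -24/5, a_2 = 2, so
  g(x) = 2*x^2 - 24*x/5 - 2.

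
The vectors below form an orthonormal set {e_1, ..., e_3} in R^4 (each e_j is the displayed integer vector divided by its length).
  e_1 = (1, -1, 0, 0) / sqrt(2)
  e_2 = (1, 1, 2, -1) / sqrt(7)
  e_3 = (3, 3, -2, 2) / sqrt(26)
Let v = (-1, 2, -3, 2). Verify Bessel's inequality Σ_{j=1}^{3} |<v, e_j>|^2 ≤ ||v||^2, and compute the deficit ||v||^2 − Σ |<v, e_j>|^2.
Σ |<v, e_j>|^2 = 18; ||v||^2 = 18; deficit = 0

Write each e_j = u_j / sqrt(<u_j, u_j>) where u_j is the displayed integer vector. Then <v, e_j> = <v, u_j> / sqrt(<u_j, u_j>), so |<v, e_j>|^2 = <v, u_j>^2 / <u_j, u_j>.
Coefficients: <v, e_1> = -3/sqrt(2), <v, e_2> = -7/sqrt(7), <v, e_3> = 13/sqrt(26).
Square and sum: Σ |<v, e_j>|^2 = 18.
Compute ||v||^2 = v·v = 18.
Deficit = 18 − 18 = 0 ≥ 0, confirming Bessel's inequality. (The deficit equals ||v − Σ <v,e_j> e_j||^2, the squared distance from v to span{e_j}.)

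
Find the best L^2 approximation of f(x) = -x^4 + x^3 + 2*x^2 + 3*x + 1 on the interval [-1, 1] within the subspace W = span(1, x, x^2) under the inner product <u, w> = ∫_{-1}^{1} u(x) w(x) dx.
g(x) = 8*x^2/7 + 18*x/5 + 38/35

The best approximation g ∈ W is the orthogonal projection of f onto W. Writing g = a_0 + a_1 x + a_2 x^2, the coefficients solve the normal equations G · a = b where
  G_{ij} = <φ_i, φ_j> and b_i = <f, φ_i>, with φ_0 = 1, φ_1 = x, φ_2 = x^2.
G =
  [2, 0, 2/3]
  [0, 2/3, 0]
  [2/3, 0, 2/5],
b = (44/15, 12/5, 124/105).
Solving gives a_0 = 38/35, a_1 = 18/5, a_2 = 8/7, so
  g(x) = 8*x^2/7 + 18*x/5 + 38/35.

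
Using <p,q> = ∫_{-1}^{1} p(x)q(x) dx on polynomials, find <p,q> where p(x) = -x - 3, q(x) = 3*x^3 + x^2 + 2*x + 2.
<p,q> = -248/15

Expand the product: p(x)·q(x) = -3*x^4 - 10*x^3 - 5*x^2 - 8*x - 6.
∫_{-1}^{1} of each monomial x^k gives [2/(k+1) if k even, 0 if k odd]. Integrating term-by-term (or equivalently evaluating the antiderivative F(x) = -3*x^5/5 - 5*x^4/2 - 5*x^3/3 - 4*x^2 - 6*x at the endpoints):
  F(1) − F(−1) = -443/30 − (53/30) = -248/15.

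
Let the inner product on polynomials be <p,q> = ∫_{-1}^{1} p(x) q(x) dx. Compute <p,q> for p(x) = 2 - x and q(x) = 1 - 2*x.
<p,q> = 16/3

Expand the product: p(x)·q(x) = 2*x^2 - 5*x + 2.
∫_{-1}^{1} of each monomial x^k gives [2/(k+1) if k even, 0 if k odd]. Integrating term-by-term (or equivalently evaluating the antiderivative F(x) = 2*x^3/3 - 5*x^2/2 + 2*x at the endpoints):
  F(1) − F(−1) = 1/6 − (-31/6) = 16/3.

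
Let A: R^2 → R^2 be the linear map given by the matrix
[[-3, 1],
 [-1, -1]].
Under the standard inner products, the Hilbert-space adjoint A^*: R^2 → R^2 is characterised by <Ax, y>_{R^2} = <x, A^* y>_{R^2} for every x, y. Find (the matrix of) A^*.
A^* = A^T =
[[-3, -1],
 [1, -1]]

For real matrices with standard dot products, the defining identity <Ax, y> = <x, A^* y> gives (Ax)^T y = x^T (A^*) y, i.e. x^T A^T y = x^T (A^*) y. Since this holds for all x, y, we must have A^* = A^T. Therefore
A^* =
[[-3, -1],
 [1, -1]].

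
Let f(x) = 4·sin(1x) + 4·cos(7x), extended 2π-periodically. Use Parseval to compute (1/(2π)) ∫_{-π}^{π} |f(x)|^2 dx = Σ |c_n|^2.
Σ |c_n|^2 = 16

Expand |f|^2 and use orthogonality of {sin(nx), cos(mx)} on [-π, π]:
  ∫_{-π}^{π} sin(nx)^2 dx = π, ∫ cos(mx)^2 dx = π, and cross terms integrate to 0.
So ∫_{-π}^{π} f(x)^2 dx = 4^2 · π + 4^2 · π = (16 + 16)π.
Divide by 2π: (16 + 16)/2 = 16.
By Parseval, this equals Σ |c_n|^2.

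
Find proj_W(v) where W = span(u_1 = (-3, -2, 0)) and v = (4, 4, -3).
proj_W(v) = (60/13, 40/13, 0)

Set up U = [u_1 | ... | u_1] ∈ R^(3×1). The projector onto W = col(U) is P = U (U^T U)^(-1) U^T.
Compute U^T U =
  [13],
and U^T v = (-20).
Solve U^T U · c = U^T v for the coefficients: c = (-20/13). The projection is proj_W(v) = U c.
Check: (v - proj_W(v)) · u_1 = 0  (should be 0).
Result: proj_W(v) = (60/13, 40/13, 0).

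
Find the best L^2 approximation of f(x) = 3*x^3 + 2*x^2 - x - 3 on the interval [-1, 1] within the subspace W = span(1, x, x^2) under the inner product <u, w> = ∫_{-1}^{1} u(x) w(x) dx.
g(x) = 2*x^2 + 4*x/5 - 3

The best approximation g ∈ W is the orthogonal projection of f onto W. Writing g = a_0 + a_1 x + a_2 x^2, the coefficients solve the normal equations G · a = b where
  G_{ij} = <φ_i, φ_j> and b_i = <f, φ_i>, with φ_0 = 1, φ_1 = x, φ_2 = x^2.
G =
  [2, 0, 2/3]
  [0, 2/3, 0]
  [2/3, 0, 2/5],
b = (-14/3, 8/15, -6/5).
Solving gives a_0 = -3, a_1 = 4/5, a_2 = 2, so
  g(x) = 2*x^2 + 4*x/5 - 3.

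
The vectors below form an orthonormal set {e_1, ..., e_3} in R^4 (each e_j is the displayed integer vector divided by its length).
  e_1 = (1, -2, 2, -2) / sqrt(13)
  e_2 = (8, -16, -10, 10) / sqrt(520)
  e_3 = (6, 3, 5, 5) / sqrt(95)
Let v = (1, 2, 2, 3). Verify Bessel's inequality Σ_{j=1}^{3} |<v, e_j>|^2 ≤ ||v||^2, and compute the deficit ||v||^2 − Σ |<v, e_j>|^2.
Σ |<v, e_j>|^2 = 635/38; ||v||^2 = 18; deficit = 49/38

Write each e_j = u_j / sqrt(<u_j, u_j>) where u_j is the displayed integer vector. Then <v, e_j> = <v, u_j> / sqrt(<u_j, u_j>), so |<v, e_j>|^2 = <v, u_j>^2 / <u_j, u_j>.
Coefficients: <v, e_1> = -5/sqrt(13), <v, e_2> = -14/sqrt(520), <v, e_3> = 37/sqrt(95).
Square and sum: Σ |<v, e_j>|^2 = 635/38.
Compute ||v||^2 = v·v = 18.
Deficit = 18 − 635/38 = 49/38 ≥ 0, confirming Bessel's inequality. (The deficit equals ||v − Σ <v,e_j> e_j||^2, the squared distance from v to span{e_j}.)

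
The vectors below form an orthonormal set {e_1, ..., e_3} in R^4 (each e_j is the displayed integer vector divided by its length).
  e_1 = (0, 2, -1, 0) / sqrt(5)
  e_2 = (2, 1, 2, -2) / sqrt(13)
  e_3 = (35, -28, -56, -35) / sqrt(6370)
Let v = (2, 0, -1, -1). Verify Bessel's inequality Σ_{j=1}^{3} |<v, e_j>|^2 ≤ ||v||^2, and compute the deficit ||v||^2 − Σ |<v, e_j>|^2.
Σ |<v, e_j>|^2 = 11/2; ||v||^2 = 6; deficit = 1/2

Write each e_j = u_j / sqrt(<u_j, u_j>) where u_j is the displayed integer vector. Then <v, e_j> = <v, u_j> / sqrt(<u_j, u_j>), so |<v, e_j>|^2 = <v, u_j>^2 / <u_j, u_j>.
Coefficients: <v, e_1> = 1/sqrt(5), <v, e_2> = 4/sqrt(13), <v, e_3> = 161/sqrt(6370).
Square and sum: Σ |<v, e_j>|^2 = 11/2.
Compute ||v||^2 = v·v = 6.
Deficit = 6 − 11/2 = 1/2 ≥ 0, confirming Bessel's inequality. (The deficit equals ||v − Σ <v,e_j> e_j||^2, the squared distance from v to span{e_j}.)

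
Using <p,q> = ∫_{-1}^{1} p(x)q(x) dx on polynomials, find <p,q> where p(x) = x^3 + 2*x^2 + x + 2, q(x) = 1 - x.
<p,q> = 64/15

Expand the product: p(x)·q(x) = -x^4 - x^3 + x^2 - x + 2.
∫_{-1}^{1} of each monomial x^k gives [2/(k+1) if k even, 0 if k odd]. Integrating term-by-term (or equivalently evaluating the antiderivative F(x) = -x^5/5 - x^4/4 + x^3/3 - x^2/2 + 2*x at the endpoints):
  F(1) − F(−1) = 83/60 − (-173/60) = 64/15.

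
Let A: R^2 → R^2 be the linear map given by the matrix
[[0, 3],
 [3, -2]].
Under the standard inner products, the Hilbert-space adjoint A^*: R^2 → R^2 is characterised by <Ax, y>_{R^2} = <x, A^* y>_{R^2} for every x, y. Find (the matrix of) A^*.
A^* = A^T =
[[0, 3],
 [3, -2]]

For real matrices with standard dot products, the defining identity <Ax, y> = <x, A^* y> gives (Ax)^T y = x^T (A^*) y, i.e. x^T A^T y = x^T (A^*) y. Since this holds for all x, y, we must have A^* = A^T. Therefore
A^* =
[[0, 3],
 [3, -2]].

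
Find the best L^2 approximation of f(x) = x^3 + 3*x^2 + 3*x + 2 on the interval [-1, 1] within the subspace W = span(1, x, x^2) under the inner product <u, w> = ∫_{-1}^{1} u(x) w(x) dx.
g(x) = 3*x^2 + 18*x/5 + 2

The best approximation g ∈ W is the orthogonal projection of f onto W. Writing g = a_0 + a_1 x + a_2 x^2, the coefficients solve the normal equations G · a = b where
  G_{ij} = <φ_i, φ_j> and b_i = <f, φ_i>, with φ_0 = 1, φ_1 = x, φ_2 = x^2.
G =
  [2, 0, 2/3]
  [0, 2/3, 0]
  [2/3, 0, 2/5],
b = (6, 12/5, 38/15).
Solving gives a_0 = 2, a_1 = 18/5, a_2 = 3, so
  g(x) = 3*x^2 + 18*x/5 + 2.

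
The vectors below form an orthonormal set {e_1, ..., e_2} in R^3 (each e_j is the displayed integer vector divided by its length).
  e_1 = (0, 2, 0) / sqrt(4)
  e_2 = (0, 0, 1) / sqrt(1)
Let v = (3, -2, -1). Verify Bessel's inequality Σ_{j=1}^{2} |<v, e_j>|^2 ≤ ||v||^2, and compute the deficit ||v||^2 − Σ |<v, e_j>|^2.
Σ |<v, e_j>|^2 = 5; ||v||^2 = 14; deficit = 9

Write each e_j = u_j / sqrt(<u_j, u_j>) where u_j is the displayed integer vector. Then <v, e_j> = <v, u_j> / sqrt(<u_j, u_j>), so |<v, e_j>|^2 = <v, u_j>^2 / <u_j, u_j>.
Coefficients: <v, e_1> = -4/sqrt(4), <v, e_2> = -1/sqrt(1).
Square and sum: Σ |<v, e_j>|^2 = 5.
Compute ||v||^2 = v·v = 14.
Deficit = 14 − 5 = 9 ≥ 0, confirming Bessel's inequality. (The deficit equals ||v − Σ <v,e_j> e_j||^2, the squared distance from v to span{e_j}.)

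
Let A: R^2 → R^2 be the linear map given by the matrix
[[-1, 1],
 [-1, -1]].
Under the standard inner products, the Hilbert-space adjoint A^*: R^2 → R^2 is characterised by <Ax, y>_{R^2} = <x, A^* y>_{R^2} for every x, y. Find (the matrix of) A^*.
A^* = A^T =
[[-1, -1],
 [1, -1]]

For real matrices with standard dot products, the defining identity <Ax, y> = <x, A^* y> gives (Ax)^T y = x^T (A^*) y, i.e. x^T A^T y = x^T (A^*) y. Since this holds for all x, y, we must have A^* = A^T. Therefore
A^* =
[[-1, -1],
 [1, -1]].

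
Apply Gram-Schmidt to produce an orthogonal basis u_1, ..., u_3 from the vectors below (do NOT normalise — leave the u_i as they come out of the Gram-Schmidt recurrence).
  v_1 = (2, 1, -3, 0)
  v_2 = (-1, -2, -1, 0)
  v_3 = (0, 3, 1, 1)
Orthogonal basis:
  u_1 = (2, 1, -3, 0)
  u_2 = (-6/7, -27/14, -17/14, 0)
  u_3 = (-84/83, 60/83, -36/83, 1)

Apply the Gram-Schmidt recurrence
  u_1 = v_1
  u_i = v_i − Σ_{j<i} ((v_i · u_j) / (u_j · u_j)) · u_j.

Step by step this gives:
  u_1 = (2, 1, -3, 0)
  u_2 = (-6/7, -27/14, -17/14, 0)
  u_3 = (-84/83, 60/83, -36/83, 1)

Orthogonality check:
  u_2 · u_1 = 0 (should be 0)
  u_3 · u_1 = 0 (should be 0)
  u_3 · u_2 = 0 (should be 0)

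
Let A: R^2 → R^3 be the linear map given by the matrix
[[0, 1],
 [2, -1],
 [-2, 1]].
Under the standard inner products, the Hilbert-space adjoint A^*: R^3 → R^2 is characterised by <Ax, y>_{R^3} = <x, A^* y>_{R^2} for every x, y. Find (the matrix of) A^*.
A^* = A^T =
[[0, 2, -2],
 [1, -1, 1]]

For real matrices with standard dot products, the defining identity <Ax, y> = <x, A^* y> gives (Ax)^T y = x^T (A^*) y, i.e. x^T A^T y = x^T (A^*) y. Since this holds for all x, y, we must have A^* = A^T. Therefore
A^* =
[[0, 2, -2],
 [1, -1, 1]].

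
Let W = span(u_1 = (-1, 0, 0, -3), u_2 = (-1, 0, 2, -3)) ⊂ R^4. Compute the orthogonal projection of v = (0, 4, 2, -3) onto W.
proj_W(v) = (-9/10, 0, 2, -27/10)

Set up U = [u_1 | ... | u_2] ∈ R^(4×2). The projector onto W = col(U) is P = U (U^T U)^(-1) U^T.
Compute U^T U =
  [10, 10]
  [10, 14],
and U^T v = (9, 13).
Solve U^T U · c = U^T v for the coefficients: c = (-1/10, 1). The projection is proj_W(v) = U c.
Check: (v - proj_W(v)) · u_1 = 0  (should be 0).
Check: (v - proj_W(v)) · u_2 = 0  (should be 0).
Result: proj_W(v) = (-9/10, 0, 2, -27/10).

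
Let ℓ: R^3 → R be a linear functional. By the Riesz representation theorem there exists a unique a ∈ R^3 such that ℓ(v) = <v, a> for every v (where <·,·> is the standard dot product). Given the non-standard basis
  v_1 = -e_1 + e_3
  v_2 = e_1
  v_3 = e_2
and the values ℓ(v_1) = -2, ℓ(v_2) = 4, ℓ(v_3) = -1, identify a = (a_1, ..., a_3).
a = (4, -1, 2)

Write a = (a_1, ..., a_3) in the standard basis. For each basis vector v_i, ℓ(v_i) = <v_i, a> is a linear equation in the a_j's. Collect the n equations into a matrix system V a = ℓ, where row i of V is v_i (expressed in the standard basis). Since V is invertible (lower-triangular with 1s on the diagonal, up to permutation), solve by back-substitution:
  V =
[[-1, 0, 1],
 [1, 0, 0],
 [0, 1, 0]]
  V a = (-2, 4, -1)
Solving gives a = (4, -1, 2).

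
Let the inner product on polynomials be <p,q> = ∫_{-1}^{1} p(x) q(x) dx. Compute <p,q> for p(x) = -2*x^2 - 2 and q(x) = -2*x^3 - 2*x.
<p,q> = 0

Expand the product: p(x)·q(x) = 4*x^5 + 8*x^3 + 4*x.
∫_{-1}^{1} of each monomial x^k gives [2/(k+1) if k even, 0 if k odd]. Integrating term-by-term (or equivalently evaluating the antiderivative F(x) = 2*x^6/3 + 2*x^4 + 2*x^2 at the endpoints):
  F(1) − F(−1) = 14/3 − (14/3) = 0.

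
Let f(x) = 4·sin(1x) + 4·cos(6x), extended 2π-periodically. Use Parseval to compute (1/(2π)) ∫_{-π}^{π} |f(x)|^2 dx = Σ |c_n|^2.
Σ |c_n|^2 = 16

Expand |f|^2 and use orthogonality of {sin(nx), cos(mx)} on [-π, π]:
  ∫_{-π}^{π} sin(nx)^2 dx = π, ∫ cos(mx)^2 dx = π, and cross terms integrate to 0.
So ∫_{-π}^{π} f(x)^2 dx = 4^2 · π + 4^2 · π = (16 + 16)π.
Divide by 2π: (16 + 16)/2 = 16.
By Parseval, this equals Σ |c_n|^2.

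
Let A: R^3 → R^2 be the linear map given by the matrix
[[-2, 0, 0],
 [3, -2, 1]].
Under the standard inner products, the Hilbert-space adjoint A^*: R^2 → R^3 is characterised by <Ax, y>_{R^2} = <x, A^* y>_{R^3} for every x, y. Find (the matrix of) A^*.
A^* = A^T =
[[-2, 3],
 [0, -2],
 [0, 1]]

For real matrices with standard dot products, the defining identity <Ax, y> = <x, A^* y> gives (Ax)^T y = x^T (A^*) y, i.e. x^T A^T y = x^T (A^*) y. Since this holds for all x, y, we must have A^* = A^T. Therefore
A^* =
[[-2, 3],
 [0, -2],
 [0, 1]].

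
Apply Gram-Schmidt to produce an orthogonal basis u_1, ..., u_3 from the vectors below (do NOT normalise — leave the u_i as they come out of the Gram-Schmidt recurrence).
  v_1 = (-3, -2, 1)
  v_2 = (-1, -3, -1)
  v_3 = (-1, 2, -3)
Orthogonal basis:
  u_1 = (-3, -2, 1)
  u_2 = (5/7, -13/7, -11/7)
  u_3 = (-17/9, 68/45, -119/45)

Apply the Gram-Schmidt recurrence
  u_1 = v_1
  u_i = v_i − Σ_{j<i} ((v_i · u_j) / (u_j · u_j)) · u_j.

Step by step this gives:
  u_1 = (-3, -2, 1)
  u_2 = (5/7, -13/7, -11/7)
  u_3 = (-17/9, 68/45, -119/45)

Orthogonality check:
  u_2 · u_1 = 0 (should be 0)
  u_3 · u_1 = 0 (should be 0)
  u_3 · u_2 = 0 (should be 0)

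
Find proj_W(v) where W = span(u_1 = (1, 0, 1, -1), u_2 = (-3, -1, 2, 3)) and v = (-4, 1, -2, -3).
proj_W(v) = (-23/53, 18/53, -113/53, 23/53)

Set up U = [u_1 | ... | u_2] ∈ R^(4×2). The projector onto W = col(U) is P = U (U^T U)^(-1) U^T.
Compute U^T U =
  [3, -4]
  [-4, 23],
and U^T v = (-3, -2).
Solve U^T U · c = U^T v for the coefficients: c = (-77/53, -18/53). The projection is proj_W(v) = U c.
Check: (v - proj_W(v)) · u_1 = 0  (should be 0).
Check: (v - proj_W(v)) · u_2 = 0  (should be 0).
Result: proj_W(v) = (-23/53, 18/53, -113/53, 23/53).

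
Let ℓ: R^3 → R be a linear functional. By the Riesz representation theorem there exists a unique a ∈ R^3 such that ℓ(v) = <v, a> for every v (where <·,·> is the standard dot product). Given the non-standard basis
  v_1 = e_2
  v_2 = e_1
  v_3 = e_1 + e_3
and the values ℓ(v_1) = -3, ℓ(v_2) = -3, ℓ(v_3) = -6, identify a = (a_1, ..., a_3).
a = (-3, -3, -3)

Write a = (a_1, ..., a_3) in the standard basis. For each basis vector v_i, ℓ(v_i) = <v_i, a> is a linear equation in the a_j's. Collect the n equations into a matrix system V a = ℓ, where row i of V is v_i (expressed in the standard basis). Since V is invertible (lower-triangular with 1s on the diagonal, up to permutation), solve by back-substitution:
  V =
[[0, 1, 0],
 [1, 0, 0],
 [1, 0, 1]]
  V a = (-3, -3, -6)
Solving gives a = (-3, -3, -3).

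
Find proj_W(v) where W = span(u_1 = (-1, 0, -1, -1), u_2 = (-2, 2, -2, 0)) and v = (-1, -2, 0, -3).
proj_W(v) = (-3/5, -11/5, -3/5, -14/5)

Set up U = [u_1 | ... | u_2] ∈ R^(4×2). The projector onto W = col(U) is P = U (U^T U)^(-1) U^T.
Compute U^T U =
  [3, 4]
  [4, 12],
and U^T v = (4, -2).
Solve U^T U · c = U^T v for the coefficients: c = (14/5, -11/10). The projection is proj_W(v) = U c.
Check: (v - proj_W(v)) · u_1 = 0  (should be 0).
Check: (v - proj_W(v)) · u_2 = 0  (should be 0).
Result: proj_W(v) = (-3/5, -11/5, -3/5, -14/5).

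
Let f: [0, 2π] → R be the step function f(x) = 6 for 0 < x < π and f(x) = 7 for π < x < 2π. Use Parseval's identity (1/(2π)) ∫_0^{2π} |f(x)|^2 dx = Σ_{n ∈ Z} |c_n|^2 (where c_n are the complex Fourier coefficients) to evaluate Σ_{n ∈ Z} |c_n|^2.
Σ |c_n|^2 = 85/2

Parseval equates the L^2 energy of f (normalised by 1/(2π)) with the ℓ^2 sum of its Fourier coefficients: (1/(2π)) ∫_0^{2π} |f|^2 = Σ |c_n|^2.
Compute the left side: (1/(2π)) [∫_0^π 6^2 dx + ∫_π^{2π} 7^2 dx] = (1/(2π)) · (36π + 49π) = (36 + 49)/2 = 85/2.
So Σ_{n ∈ Z} |c_n|^2 = 85/2.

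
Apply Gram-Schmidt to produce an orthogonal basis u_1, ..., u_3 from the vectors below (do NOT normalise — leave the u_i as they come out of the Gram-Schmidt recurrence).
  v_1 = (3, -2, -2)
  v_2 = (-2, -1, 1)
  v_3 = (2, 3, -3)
Orthogonal basis:
  u_1 = (3, -2, -2)
  u_2 = (-16/17, -29/17, 5/17)
  u_3 = (-32/33, 8/33, -56/33)

Apply the Gram-Schmidt recurrence
  u_1 = v_1
  u_i = v_i − Σ_{j<i} ((v_i · u_j) / (u_j · u_j)) · u_j.

Step by step this gives:
  u_1 = (3, -2, -2)
  u_2 = (-16/17, -29/17, 5/17)
  u_3 = (-32/33, 8/33, -56/33)

Orthogonality check:
  u_2 · u_1 = 0 (should be 0)
  u_3 · u_1 = 0 (should be 0)
  u_3 · u_2 = 0 (should be 0)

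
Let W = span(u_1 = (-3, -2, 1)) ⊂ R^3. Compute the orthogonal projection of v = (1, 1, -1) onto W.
proj_W(v) = (9/7, 6/7, -3/7)

Set up U = [u_1 | ... | u_1] ∈ R^(3×1). The projector onto W = col(U) is P = U (U^T U)^(-1) U^T.
Compute U^T U =
  [14],
and U^T v = (-6).
Solve U^T U · c = U^T v for the coefficients: c = (-3/7). The projection is proj_W(v) = U c.
Check: (v - proj_W(v)) · u_1 = 0  (should be 0).
Result: proj_W(v) = (9/7, 6/7, -3/7).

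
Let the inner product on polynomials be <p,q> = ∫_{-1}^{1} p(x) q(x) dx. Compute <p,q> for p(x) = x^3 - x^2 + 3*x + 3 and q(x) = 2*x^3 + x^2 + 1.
<p,q> = 208/21

Expand the product: p(x)·q(x) = 2*x^6 - x^5 + 5*x^4 + 10*x^3 + 2*x^2 + 3*x + 3.
∫_{-1}^{1} of each monomial x^k gives [2/(k+1) if k even, 0 if k odd]. Integrating term-by-term (or equivalently evaluating the antiderivative F(x) = 2*x^7/7 - x^6/6 + x^5 + 5*x^4/2 + 2*x^3/3 + 3*x^2/2 + 3*x at the endpoints):
  F(1) − F(−1) = 123/14 − (-47/42) = 208/21.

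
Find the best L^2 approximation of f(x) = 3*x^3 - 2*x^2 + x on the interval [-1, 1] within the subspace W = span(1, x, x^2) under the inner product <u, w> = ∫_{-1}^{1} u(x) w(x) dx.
g(x) = -2*x^2 + 14*x/5

The best approximation g ∈ W is the orthogonal projection of f onto W. Writing g = a_0 + a_1 x + a_2 x^2, the coefficients solve the normal equations G · a = b where
  G_{ij} = <φ_i, φ_j> and b_i = <f, φ_i>, with φ_0 = 1, φ_1 = x, φ_2 = x^2.
G =
  [2, 0, 2/3]
  [0, 2/3, 0]
  [2/3, 0, 2/5],
b = (-4/3, 28/15, -4/5).
Solving gives a_0 = 0, a_1 = 14/5, a_2 = -2, so
  g(x) = -2*x^2 + 14*x/5.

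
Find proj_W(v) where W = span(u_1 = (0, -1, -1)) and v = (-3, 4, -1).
proj_W(v) = (0, 3/2, 3/2)

Set up U = [u_1 | ... | u_1] ∈ R^(3×1). The projector onto W = col(U) is P = U (U^T U)^(-1) U^T.
Compute U^T U =
  [2],
and U^T v = (-3).
Solve U^T U · c = U^T v for the coefficients: c = (-3/2). The projection is proj_W(v) = U c.
Check: (v - proj_W(v)) · u_1 = 0  (should be 0).
Result: proj_W(v) = (0, 3/2, 3/2).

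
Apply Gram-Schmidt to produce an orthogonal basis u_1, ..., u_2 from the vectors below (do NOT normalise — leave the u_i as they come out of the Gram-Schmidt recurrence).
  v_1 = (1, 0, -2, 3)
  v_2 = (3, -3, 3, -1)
Orthogonal basis:
  u_1 = (1, 0, -2, 3)
  u_2 = (24/7, -3, 15/7, 2/7)

Apply the Gram-Schmidt recurrence
  u_1 = v_1
  u_i = v_i − Σ_{j<i} ((v_i · u_j) / (u_j · u_j)) · u_j.

Step by step this gives:
  u_1 = (1, 0, -2, 3)
  u_2 = (24/7, -3, 15/7, 2/7)

Orthogonality check:
  u_2 · u_1 = 0 (should be 0)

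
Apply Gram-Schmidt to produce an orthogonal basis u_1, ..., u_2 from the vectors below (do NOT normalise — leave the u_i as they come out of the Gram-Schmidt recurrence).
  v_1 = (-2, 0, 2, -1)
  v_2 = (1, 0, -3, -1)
Orthogonal basis:
  u_1 = (-2, 0, 2, -1)
  u_2 = (-5/9, 0, -13/9, -16/9)

Apply the Gram-Schmidt recurrence
  u_1 = v_1
  u_i = v_i − Σ_{j<i} ((v_i · u_j) / (u_j · u_j)) · u_j.

Step by step this gives:
  u_1 = (-2, 0, 2, -1)
  u_2 = (-5/9, 0, -13/9, -16/9)

Orthogonality check:
  u_2 · u_1 = 0 (should be 0)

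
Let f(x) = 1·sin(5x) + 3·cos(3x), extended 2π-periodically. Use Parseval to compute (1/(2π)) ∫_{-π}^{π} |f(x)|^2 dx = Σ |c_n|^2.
Σ |c_n|^2 = 5

Expand |f|^2 and use orthogonality of {sin(nx), cos(mx)} on [-π, π]:
  ∫_{-π}^{π} sin(nx)^2 dx = π, ∫ cos(mx)^2 dx = π, and cross terms integrate to 0.
So ∫_{-π}^{π} f(x)^2 dx = 1^2 · π + 3^2 · π = (1 + 9)π.
Divide by 2π: (1 + 9)/2 = 5.
By Parseval, this equals Σ |c_n|^2.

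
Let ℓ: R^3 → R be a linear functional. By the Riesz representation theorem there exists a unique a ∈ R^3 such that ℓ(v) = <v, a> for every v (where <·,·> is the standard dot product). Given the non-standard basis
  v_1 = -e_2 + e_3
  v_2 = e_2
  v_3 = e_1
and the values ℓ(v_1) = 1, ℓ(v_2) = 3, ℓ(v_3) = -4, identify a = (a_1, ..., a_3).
a = (-4, 3, 4)

Write a = (a_1, ..., a_3) in the standard basis. For each basis vector v_i, ℓ(v_i) = <v_i, a> is a linear equation in the a_j's. Collect the n equations into a matrix system V a = ℓ, where row i of V is v_i (expressed in the standard basis). Since V is invertible (lower-triangular with 1s on the diagonal, up to permutation), solve by back-substitution:
  V =
[[0, -1, 1],
 [0, 1, 0],
 [1, 0, 0]]
  V a = (1, 3, -4)
Solving gives a = (-4, 3, 4).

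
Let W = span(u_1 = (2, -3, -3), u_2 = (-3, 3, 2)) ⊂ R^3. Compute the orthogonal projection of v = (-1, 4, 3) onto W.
proj_W(v) = (-67/43, 132/43, 153/43)

Set up U = [u_1 | ... | u_2] ∈ R^(3×2). The projector onto W = col(U) is P = U (U^T U)^(-1) U^T.
Compute U^T U =
  [22, -21]
  [-21, 22],
and U^T v = (-23, 21).
Solve U^T U · c = U^T v for the coefficients: c = (-65/43, -21/43). The projection is proj_W(v) = U c.
Check: (v - proj_W(v)) · u_1 = 0  (should be 0).
Check: (v - proj_W(v)) · u_2 = 0  (should be 0).
Result: proj_W(v) = (-67/43, 132/43, 153/43).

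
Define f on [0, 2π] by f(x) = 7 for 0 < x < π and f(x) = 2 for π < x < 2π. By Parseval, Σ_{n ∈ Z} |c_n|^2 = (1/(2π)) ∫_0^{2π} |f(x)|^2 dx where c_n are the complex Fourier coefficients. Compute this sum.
Σ |c_n|^2 = 53/2

Parseval equates the L^2 energy of f (normalised by 1/(2π)) with the ℓ^2 sum of its Fourier coefficients: (1/(2π)) ∫_0^{2π} |f|^2 = Σ |c_n|^2.
Compute the left side: (1/(2π)) [∫_0^π 7^2 dx + ∫_π^{2π} 2^2 dx] = (1/(2π)) · (49π + 4π) = (49 + 4)/2 = 53/2.
So Σ_{n ∈ Z} |c_n|^2 = 53/2.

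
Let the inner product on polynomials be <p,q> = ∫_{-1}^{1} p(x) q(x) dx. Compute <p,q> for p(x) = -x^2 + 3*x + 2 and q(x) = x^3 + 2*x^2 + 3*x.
<p,q> = 136/15

Expand the product: p(x)·q(x) = -x^5 + x^4 + 5*x^3 + 13*x^2 + 6*x.
∫_{-1}^{1} of each monomial x^k gives [2/(k+1) if k even, 0 if k odd]. Integrating term-by-term (or equivalently evaluating the antiderivative F(x) = -x^6/6 + x^5/5 + 5*x^4/4 + 13*x^3/3 + 3*x^2 at the endpoints):
  F(1) − F(−1) = 517/60 − (-9/20) = 136/15.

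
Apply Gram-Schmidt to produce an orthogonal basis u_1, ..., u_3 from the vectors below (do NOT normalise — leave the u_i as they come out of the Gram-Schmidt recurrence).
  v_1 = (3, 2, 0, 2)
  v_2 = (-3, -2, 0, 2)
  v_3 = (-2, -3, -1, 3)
Orthogonal basis:
  u_1 = (3, 2, 0, 2)
  u_2 = (-24/17, -16/17, 0, 52/17)
  u_3 = (10/13, -15/13, -1, 0)

Apply the Gram-Schmidt recurrence
  u_1 = v_1
  u_i = v_i − Σ_{j<i} ((v_i · u_j) / (u_j · u_j)) · u_j.

Step by step this gives:
  u_1 = (3, 2, 0, 2)
  u_2 = (-24/17, -16/17, 0, 52/17)
  u_3 = (10/13, -15/13, -1, 0)

Orthogonality check:
  u_2 · u_1 = 0 (should be 0)
  u_3 · u_1 = 0 (should be 0)
  u_3 · u_2 = 0 (should be 0)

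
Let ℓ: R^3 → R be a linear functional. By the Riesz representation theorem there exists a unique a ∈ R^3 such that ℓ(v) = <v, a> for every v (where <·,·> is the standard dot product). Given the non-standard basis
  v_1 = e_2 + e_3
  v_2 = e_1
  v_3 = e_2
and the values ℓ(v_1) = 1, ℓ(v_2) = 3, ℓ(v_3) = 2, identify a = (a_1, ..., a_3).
a = (3, 2, -1)

Write a = (a_1, ..., a_3) in the standard basis. For each basis vector v_i, ℓ(v_i) = <v_i, a> is a linear equation in the a_j's. Collect the n equations into a matrix system V a = ℓ, where row i of V is v_i (expressed in the standard basis). Since V is invertible (lower-triangular with 1s on the diagonal, up to permutation), solve by back-substitution:
  V =
[[0, 1, 1],
 [1, 0, 0],
 [0, 1, 0]]
  V a = (1, 3, 2)
Solving gives a = (3, 2, -1).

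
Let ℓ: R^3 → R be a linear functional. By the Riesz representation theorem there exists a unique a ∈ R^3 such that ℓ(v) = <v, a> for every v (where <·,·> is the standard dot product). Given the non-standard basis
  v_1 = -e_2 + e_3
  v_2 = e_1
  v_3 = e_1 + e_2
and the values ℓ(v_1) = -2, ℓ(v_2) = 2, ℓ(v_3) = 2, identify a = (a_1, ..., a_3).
a = (2, 0, -2)

Write a = (a_1, ..., a_3) in the standard basis. For each basis vector v_i, ℓ(v_i) = <v_i, a> is a linear equation in the a_j's. Collect the n equations into a matrix system V a = ℓ, where row i of V is v_i (expressed in the standard basis). Since V is invertible (lower-triangular with 1s on the diagonal, up to permutation), solve by back-substitution:
  V =
[[0, -1, 1],
 [1, 0, 0],
 [1, 1, 0]]
  V a = (-2, 2, 2)
Solving gives a = (2, 0, -2).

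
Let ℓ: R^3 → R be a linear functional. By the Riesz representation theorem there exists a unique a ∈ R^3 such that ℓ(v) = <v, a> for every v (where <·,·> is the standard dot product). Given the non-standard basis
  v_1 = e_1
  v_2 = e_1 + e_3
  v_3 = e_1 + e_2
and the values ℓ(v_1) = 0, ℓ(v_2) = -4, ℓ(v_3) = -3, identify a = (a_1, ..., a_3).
a = (0, -3, -4)

Write a = (a_1, ..., a_3) in the standard basis. For each basis vector v_i, ℓ(v_i) = <v_i, a> is a linear equation in the a_j's. Collect the n equations into a matrix system V a = ℓ, where row i of V is v_i (expressed in the standard basis). Since V is invertible (lower-triangular with 1s on the diagonal, up to permutation), solve by back-substitution:
  V =
[[1, 0, 0],
 [1, 0, 1],
 [1, 1, 0]]
  V a = (0, -4, -3)
Solving gives a = (0, -3, -4).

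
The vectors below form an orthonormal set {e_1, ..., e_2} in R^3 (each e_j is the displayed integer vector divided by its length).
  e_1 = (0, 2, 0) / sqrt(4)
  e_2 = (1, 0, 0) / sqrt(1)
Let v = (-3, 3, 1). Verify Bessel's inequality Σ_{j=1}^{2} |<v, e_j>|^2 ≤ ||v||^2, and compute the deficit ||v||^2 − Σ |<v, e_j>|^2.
Σ |<v, e_j>|^2 = 18; ||v||^2 = 19; deficit = 1

Write each e_j = u_j / sqrt(<u_j, u_j>) where u_j is the displayed integer vector. Then <v, e_j> = <v, u_j> / sqrt(<u_j, u_j>), so |<v, e_j>|^2 = <v, u_j>^2 / <u_j, u_j>.
Coefficients: <v, e_1> = 6/sqrt(4), <v, e_2> = -3/sqrt(1).
Square and sum: Σ |<v, e_j>|^2 = 18.
Compute ||v||^2 = v·v = 19.
Deficit = 19 − 18 = 1 ≥ 0, confirming Bessel's inequality. (The deficit equals ||v − Σ <v,e_j> e_j||^2, the squared distance from v to span{e_j}.)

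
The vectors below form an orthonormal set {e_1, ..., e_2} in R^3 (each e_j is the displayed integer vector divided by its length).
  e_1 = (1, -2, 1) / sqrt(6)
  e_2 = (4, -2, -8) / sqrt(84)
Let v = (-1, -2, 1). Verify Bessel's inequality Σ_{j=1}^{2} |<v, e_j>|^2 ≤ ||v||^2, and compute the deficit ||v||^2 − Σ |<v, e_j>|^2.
Σ |<v, e_j>|^2 = 24/7; ||v||^2 = 6; deficit = 18/7

Write each e_j = u_j / sqrt(<u_j, u_j>) where u_j is the displayed integer vector. Then <v, e_j> = <v, u_j> / sqrt(<u_j, u_j>), so |<v, e_j>|^2 = <v, u_j>^2 / <u_j, u_j>.
Coefficients: <v, e_1> = 4/sqrt(6), <v, e_2> = -8/sqrt(84).
Square and sum: Σ |<v, e_j>|^2 = 24/7.
Compute ||v||^2 = v·v = 6.
Deficit = 6 − 24/7 = 18/7 ≥ 0, confirming Bessel's inequality. (The deficit equals ||v − Σ <v,e_j> e_j||^2, the squared distance from v to span{e_j}.)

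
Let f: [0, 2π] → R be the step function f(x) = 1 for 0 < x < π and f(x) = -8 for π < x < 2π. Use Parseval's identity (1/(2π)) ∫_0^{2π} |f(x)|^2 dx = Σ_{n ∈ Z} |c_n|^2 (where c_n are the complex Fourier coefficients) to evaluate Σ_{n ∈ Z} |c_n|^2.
Σ |c_n|^2 = 65/2

Parseval equates the L^2 energy of f (normalised by 1/(2π)) with the ℓ^2 sum of its Fourier coefficients: (1/(2π)) ∫_0^{2π} |f|^2 = Σ |c_n|^2.
Compute the left side: (1/(2π)) [∫_0^π 1^2 dx + ∫_π^{2π} (-8)^2 dx] = (1/(2π)) · (1π + 64π) = (1 + 64)/2 = 65/2.
So Σ_{n ∈ Z} |c_n|^2 = 65/2.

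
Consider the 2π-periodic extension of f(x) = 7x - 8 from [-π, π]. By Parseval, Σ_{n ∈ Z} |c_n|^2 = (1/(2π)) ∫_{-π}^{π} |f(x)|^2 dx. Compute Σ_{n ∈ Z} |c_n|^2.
Σ |c_n|^2 = 49π^2/3 + 64

Expand and integrate term by term over [-π, π]:
  ∫ (7x)^2 dx = 49·(2π^3/3); ∫ 2·7·(-8)·x dx = 0 (odd integrand); ∫ (-8)^2 dx = 64·2π.
So (1/(2π)) ∫_{-π}^{π} (7x - 8)^2 dx = 49π^2/3 + 64 = 49π^2/3 + 64.
Parseval ⇒ Σ |c_n|^2 = 49π^2/3 + 64.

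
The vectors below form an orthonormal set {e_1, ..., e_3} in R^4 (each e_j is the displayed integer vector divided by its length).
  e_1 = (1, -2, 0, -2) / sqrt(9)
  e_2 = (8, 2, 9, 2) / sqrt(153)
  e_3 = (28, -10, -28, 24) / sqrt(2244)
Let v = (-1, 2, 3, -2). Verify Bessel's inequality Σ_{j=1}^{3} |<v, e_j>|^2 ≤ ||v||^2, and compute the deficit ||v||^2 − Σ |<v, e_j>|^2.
Σ |<v, e_j>|^2 = 186/11; ||v||^2 = 18; deficit = 12/11

Write each e_j = u_j / sqrt(<u_j, u_j>) where u_j is the displayed integer vector. Then <v, e_j> = <v, u_j> / sqrt(<u_j, u_j>), so |<v, e_j>|^2 = <v, u_j>^2 / <u_j, u_j>.
Coefficients: <v, e_1> = -1/sqrt(9), <v, e_2> = 19/sqrt(153), <v, e_3> = -180/sqrt(2244).
Square and sum: Σ |<v, e_j>|^2 = 186/11.
Compute ||v||^2 = v·v = 18.
Deficit = 18 − 186/11 = 12/11 ≥ 0, confirming Bessel's inequality. (The deficit equals ||v − Σ <v,e_j> e_j||^2, the squared distance from v to span{e_j}.)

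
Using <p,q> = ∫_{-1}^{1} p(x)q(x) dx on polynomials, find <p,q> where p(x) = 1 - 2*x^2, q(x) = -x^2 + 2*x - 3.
<p,q> = -28/15

Expand the product: p(x)·q(x) = 2*x^4 - 4*x^3 + 5*x^2 + 2*x - 3.
∫_{-1}^{1} of each monomial x^k gives [2/(k+1) if k even, 0 if k odd]. Integrating term-by-term (or equivalently evaluating the antiderivative F(x) = 2*x^5/5 - x^4 + 5*x^3/3 + x^2 - 3*x at the endpoints):
  F(1) − F(−1) = -14/15 − (14/15) = -28/15.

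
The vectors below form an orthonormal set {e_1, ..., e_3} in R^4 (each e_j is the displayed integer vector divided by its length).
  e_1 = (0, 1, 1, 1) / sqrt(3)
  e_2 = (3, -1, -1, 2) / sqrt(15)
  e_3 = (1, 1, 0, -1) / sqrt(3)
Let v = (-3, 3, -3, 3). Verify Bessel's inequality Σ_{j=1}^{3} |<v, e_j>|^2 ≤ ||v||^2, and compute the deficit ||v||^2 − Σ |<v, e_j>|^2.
Σ |<v, e_j>|^2 = 33/5; ||v||^2 = 36; deficit = 147/5

Write each e_j = u_j / sqrt(<u_j, u_j>) where u_j is the displayed integer vector. Then <v, e_j> = <v, u_j> / sqrt(<u_j, u_j>), so |<v, e_j>|^2 = <v, u_j>^2 / <u_j, u_j>.
Coefficients: <v, e_1> = 3/sqrt(3), <v, e_2> = -3/sqrt(15), <v, e_3> = -3/sqrt(3).
Square and sum: Σ |<v, e_j>|^2 = 33/5.
Compute ||v||^2 = v·v = 36.
Deficit = 36 − 33/5 = 147/5 ≥ 0, confirming Bessel's inequality. (The deficit equals ||v − Σ <v,e_j> e_j||^2, the squared distance from v to span{e_j}.)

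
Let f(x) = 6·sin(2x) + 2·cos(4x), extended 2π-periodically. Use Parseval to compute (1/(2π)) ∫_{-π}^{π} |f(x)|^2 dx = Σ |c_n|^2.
Σ |c_n|^2 = 20

Expand |f|^2 and use orthogonality of {sin(nx), cos(mx)} on [-π, π]:
  ∫_{-π}^{π} sin(nx)^2 dx = π, ∫ cos(mx)^2 dx = π, and cross terms integrate to 0.
So ∫_{-π}^{π} f(x)^2 dx = 6^2 · π + 2^2 · π = (36 + 4)π.
Divide by 2π: (36 + 4)/2 = 20.
By Parseval, this equals Σ |c_n|^2.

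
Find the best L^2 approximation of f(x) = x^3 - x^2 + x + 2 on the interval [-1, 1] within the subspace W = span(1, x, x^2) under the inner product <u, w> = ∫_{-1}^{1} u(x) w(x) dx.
g(x) = -x^2 + 8*x/5 + 2

The best approximation g ∈ W is the orthogonal projection of f onto W. Writing g = a_0 + a_1 x + a_2 x^2, the coefficients solve the normal equations G · a = b where
  G_{ij} = <φ_i, φ_j> and b_i = <f, φ_i>, with φ_0 = 1, φ_1 = x, φ_2 = x^2.
G =
  [2, 0, 2/3]
  [0, 2/3, 0]
  [2/3, 0, 2/5],
b = (10/3, 16/15, 14/15).
Solving gives a_0 = 2, a_1 = 8/5, a_2 = -1, so
  g(x) = -x^2 + 8*x/5 + 2.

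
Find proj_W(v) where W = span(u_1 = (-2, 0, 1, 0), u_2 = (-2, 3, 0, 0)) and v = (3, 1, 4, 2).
proj_W(v) = (6/7, -3/7, -2/7, 0)

Set up U = [u_1 | ... | u_2] ∈ R^(4×2). The projector onto W = col(U) is P = U (U^T U)^(-1) U^T.
Compute U^T U =
  [5, 4]
  [4, 13],
and U^T v = (-2, -3).
Solve U^T U · c = U^T v for the coefficients: c = (-2/7, -1/7). The projection is proj_W(v) = U c.
Check: (v - proj_W(v)) · u_1 = 0  (should be 0).
Check: (v - proj_W(v)) · u_2 = 0  (should be 0).
Result: proj_W(v) = (6/7, -3/7, -2/7, 0).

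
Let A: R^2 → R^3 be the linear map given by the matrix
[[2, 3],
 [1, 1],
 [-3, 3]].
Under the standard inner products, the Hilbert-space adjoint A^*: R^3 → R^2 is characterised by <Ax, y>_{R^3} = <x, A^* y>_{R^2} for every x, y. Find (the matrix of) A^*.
A^* = A^T =
[[2, 1, -3],
 [3, 1, 3]]

For real matrices with standard dot products, the defining identity <Ax, y> = <x, A^* y> gives (Ax)^T y = x^T (A^*) y, i.e. x^T A^T y = x^T (A^*) y. Since this holds for all x, y, we must have A^* = A^T. Therefore
A^* =
[[2, 1, -3],
 [3, 1, 3]].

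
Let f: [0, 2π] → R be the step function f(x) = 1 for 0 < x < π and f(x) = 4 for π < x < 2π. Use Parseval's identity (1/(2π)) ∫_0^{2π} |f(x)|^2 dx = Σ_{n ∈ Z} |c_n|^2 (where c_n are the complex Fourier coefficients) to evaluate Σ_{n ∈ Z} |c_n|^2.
Σ |c_n|^2 = 17/2

Parseval equates the L^2 energy of f (normalised by 1/(2π)) with the ℓ^2 sum of its Fourier coefficients: (1/(2π)) ∫_0^{2π} |f|^2 = Σ |c_n|^2.
Compute the left side: (1/(2π)) [∫_0^π 1^2 dx + ∫_π^{2π} 4^2 dx] = (1/(2π)) · (1π + 16π) = (1 + 16)/2 = 17/2.
So Σ_{n ∈ Z} |c_n|^2 = 17/2.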